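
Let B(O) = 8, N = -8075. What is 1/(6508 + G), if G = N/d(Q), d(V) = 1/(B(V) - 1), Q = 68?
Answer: -1/50017 ≈ -1.9993e-5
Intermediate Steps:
d(V) = 1/7 (d(V) = 1/(8 - 1) = 1/7)
G = -56525 (G = -8075/1/7 = -8075*7 = -56525)
1/(6508 + G) = 1/(6508 - 56525) = 1/(-50017) = -1/50017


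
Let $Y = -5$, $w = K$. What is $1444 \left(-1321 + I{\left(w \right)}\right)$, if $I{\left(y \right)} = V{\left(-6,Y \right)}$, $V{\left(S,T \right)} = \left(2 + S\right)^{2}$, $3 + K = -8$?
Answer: $-1884420$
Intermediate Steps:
$K = -11$ ($K = -3 - 8 = -11$)
$w = -11$
$I{\left(y \right)} = 16$ ($I{\left(y \right)} = \left(2 - 6\right)^{2} = \left(-4\right)^{2} = 16$)
$1444 \left(-1321 + I{\left(w \right)}\right) = 1444 \left(-1321 + 16\right) = 1444 \left(-1305\right) = -1884420$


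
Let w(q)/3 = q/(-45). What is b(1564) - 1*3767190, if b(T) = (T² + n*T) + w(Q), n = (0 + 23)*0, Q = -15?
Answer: -1321093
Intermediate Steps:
w(q) = -q/15 (w(q) = 3*(q/(-45)) = 3*(q*(-1/45)) = 3*(-q/45) = -q/15)
n = 0 (n = 23*0 = 0)
b(T) = 1 + T² (b(T) = (T² + 0*T) - 1/15*(-15) = (T² + 0) + 1 = T² + 1 = 1 + T²)
b(1564) - 1*3767190 = (1 + 1564²) - 1*3767190 = (1 + 2446096) - 3767190 = 2446097 - 3767190 = -1321093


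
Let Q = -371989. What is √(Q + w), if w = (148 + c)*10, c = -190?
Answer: I*√372409 ≈ 610.25*I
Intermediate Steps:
w = -420 (w = (148 - 190)*10 = -42*10 = -420)
√(Q + w) = √(-371989 - 420) = √(-372409) = I*√372409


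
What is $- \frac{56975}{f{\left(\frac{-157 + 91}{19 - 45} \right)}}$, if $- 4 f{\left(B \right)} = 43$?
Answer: $5300$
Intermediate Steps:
$f{\left(B \right)} = - \frac{43}{4}$ ($f{\left(B \right)} = \left(- \frac{1}{4}\right) 43 = - \frac{43}{4}$)
$- \frac{56975}{f{\left(\frac{-157 + 91}{19 - 45} \right)}} = - \frac{56975}{- \frac{43}{4}} = \left(-56975\right) \left(- \frac{4}{43}\right) = 5300$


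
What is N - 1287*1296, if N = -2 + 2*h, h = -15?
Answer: -1667984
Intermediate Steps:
N = -32 (N = -2 + 2*(-15) = -2 - 30 = -32)
N - 1287*1296 = -32 - 1287*1296 = -32 - 1667952 = -1667984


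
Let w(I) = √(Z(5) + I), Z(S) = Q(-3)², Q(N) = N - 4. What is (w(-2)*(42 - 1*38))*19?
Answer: 76*√47 ≈ 521.03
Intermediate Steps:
Q(N) = -4 + N
Z(S) = 49 (Z(S) = (-4 - 3)² = (-7)² = 49)
w(I) = √(49 + I)
(w(-2)*(42 - 1*38))*19 = (√(49 - 2)*(42 - 1*38))*19 = (√47*(42 - 38))*19 = (√47*4)*19 = (4*√47)*19 = 76*√47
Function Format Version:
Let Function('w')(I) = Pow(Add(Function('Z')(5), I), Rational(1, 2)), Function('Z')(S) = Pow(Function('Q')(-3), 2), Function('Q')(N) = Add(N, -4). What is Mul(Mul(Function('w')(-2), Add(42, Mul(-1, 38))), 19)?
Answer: Mul(76, Pow(47, Rational(1, 2))) ≈ 521.03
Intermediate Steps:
Function('Q')(N) = Add(-4, N)
Function('Z')(S) = 49 (Function('Z')(S) = Pow(Add(-4, -3), 2) = Pow(-7, 2) = 49)
Function('w')(I) = Pow(Add(49, I), Rational(1, 2))
Mul(Mul(Function('w')(-2), Add(42, Mul(-1, 38))), 19) = Mul(Mul(Pow(Add(49, -2), Rational(1, 2)), Add(42, Mul(-1, 38))), 19) = Mul(Mul(Pow(47, Rational(1, 2)), Add(42, -38)), 19) = Mul(Mul(Pow(47, Rational(1, 2)), 4), 19) = Mul(Mul(4, Pow(47, Rational(1, 2))), 19) = Mul(76, Pow(47, Rational(1, 2)))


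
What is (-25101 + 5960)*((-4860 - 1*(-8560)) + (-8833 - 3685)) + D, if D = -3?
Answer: 168785335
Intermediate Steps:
(-25101 + 5960)*((-4860 - 1*(-8560)) + (-8833 - 3685)) + D = (-25101 + 5960)*((-4860 - 1*(-8560)) + (-8833 - 3685)) - 3 = -19141*((-4860 + 8560) - 12518) - 3 = -19141*(3700 - 12518) - 3 = -19141*(-8818) - 3 = 168785338 - 3 = 168785335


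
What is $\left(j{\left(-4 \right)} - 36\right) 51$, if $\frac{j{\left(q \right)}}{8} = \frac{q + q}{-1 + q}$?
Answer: $- \frac{5916}{5} \approx -1183.2$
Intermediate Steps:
$j{\left(q \right)} = \frac{16 q}{-1 + q}$ ($j{\left(q \right)} = 8 \frac{q + q}{-1 + q} = 8 \frac{2 q}{-1 + q} = \frac{16 q}{-1 + q}$)
$\left(j{\left(-4 \right)} - 36\right) 51 = \left(16 \left(-4\right) \frac{1}{-1 - 4} - 36\right) 51 = \left(16 \left(-4\right) \frac{1}{-5} - 36\right) 51 = \left(16 \left(-4\right) \left(- \frac{1}{5}\right) - 36\right) 51 = \left(\frac{64}{5} - 36\right) 51 = \left(- \frac{116}{5}\right) 51 = - \frac{5916}{5}$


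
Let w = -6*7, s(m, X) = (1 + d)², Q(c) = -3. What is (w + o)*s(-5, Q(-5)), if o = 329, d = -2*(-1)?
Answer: 2583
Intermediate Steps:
d = 2
s(m, X) = 9 (s(m, X) = (1 + 2)² = 3² = 9)
w = -42
(w + o)*s(-5, Q(-5)) = (-42 + 329)*9 = 287*9 = 2583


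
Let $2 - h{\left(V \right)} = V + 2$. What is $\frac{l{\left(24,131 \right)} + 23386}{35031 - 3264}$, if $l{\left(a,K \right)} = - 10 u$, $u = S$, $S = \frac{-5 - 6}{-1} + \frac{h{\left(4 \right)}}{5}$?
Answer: $\frac{23284}{31767} \approx 0.73296$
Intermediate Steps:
$h{\left(V \right)} = - V$ ($h{\left(V \right)} = 2 - \left(V + 2\right) = 2 - \left(2 + V\right) = - V$)
$S = \frac{51}{5}$ ($S = \frac{-5 - 6}{-1} + \frac{\left(-1\right) 4}{5} = \left(-5 - 6\right) \left(-1\right) - \frac{4}{5} = \left(-11\right) \left(-1\right) - \frac{4}{5} = 11 - \frac{4}{5} = \frac{51}{5} \approx 10.2$)
$u = \frac{51}{5} \approx 10.2$
$l{\left(a,K \right)} = -102$ ($l{\left(a,K \right)} = \left(-10\right) \frac{51}{5} = -102$)
$\frac{l{\left(24,131 \right)} + 23386}{35031 - 3264} = \frac{-102 + 23386}{35031 - 3264} = \frac{23284}{31767}$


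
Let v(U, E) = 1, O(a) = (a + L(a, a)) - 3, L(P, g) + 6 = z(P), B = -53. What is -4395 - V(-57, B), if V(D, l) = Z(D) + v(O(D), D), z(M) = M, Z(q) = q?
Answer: -4339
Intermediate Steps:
L(P, g) = -6 + P
O(a) = -9 + 2*a (O(a) = (a + (-6 + a)) - 3 = (-6 + 2*a) - 3 = -9 + 2*a)
V(D, l) = 1 + D (V(D, l) = D + 1 = 1 + D)
-4395 - V(-57, B) = -4395 - (1 - 57) = -4395 - 1*(-56) = -4395 + 56 = -4339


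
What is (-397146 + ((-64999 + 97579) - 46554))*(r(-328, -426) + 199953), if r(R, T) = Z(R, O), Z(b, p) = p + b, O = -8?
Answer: -82066541040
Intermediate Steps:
Z(b, p) = b + p
r(R, T) = -8 + R (r(R, T) = R - 8 = -8 + R)
(-397146 + ((-64999 + 97579) - 46554))*(r(-328, -426) + 199953) = (-397146 + ((-64999 + 97579) - 46554))*((-8 - 328) + 199953) = (-397146 + (32580 - 46554))*(-336 + 199953) = (-397146 - 13974)*199617 = -411120*199617 = -82066541040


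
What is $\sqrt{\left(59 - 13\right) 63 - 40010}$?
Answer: $2 i \sqrt{9278} \approx 192.64 i$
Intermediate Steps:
$\sqrt{\left(59 - 13\right) 63 - 40010} = \sqrt{46 \cdot 63 - 40010} = \sqrt{2898 - 40010} = \sqrt{-37112} = 2 i \sqrt{9278}$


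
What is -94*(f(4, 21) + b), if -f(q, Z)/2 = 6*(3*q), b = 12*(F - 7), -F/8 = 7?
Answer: 84600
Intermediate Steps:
F = -56 (F = -8*7 = -56)
b = -756 (b = 12*(-56 - 7) = 12*(-63) = -756)
f(q, Z) = -36*q (f(q, Z) = -12*3*q = -36*q)
-94*(f(4, 21) + b) = -94*(-36*4 - 756) = -94*(-144 - 756) = -94*(-900) = 84600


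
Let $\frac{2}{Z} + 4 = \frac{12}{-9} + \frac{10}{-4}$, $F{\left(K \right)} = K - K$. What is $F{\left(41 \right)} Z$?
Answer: $0$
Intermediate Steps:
$F{\left(K \right)} = 0$
$Z = - \frac{12}{47}$ ($Z = \frac{2}{-4 + \left(\frac{12}{-9} + \frac{10}{-4}\right)} = \frac{2}{-4 + \left(12 \left(- \frac{1}{9}\right) + 10 \left(- \frac{1}{4}\right)\right)} = \frac{2}{-4 - \frac{23}{6}} = \frac{2}{- \frac{47}{6}} = 2 \left(- \frac{6}{47}\right) = - \frac{12}{47} \approx -0.25532$)
$F{\left(41 \right)} Z = 0 \left(- \frac{12}{47}\right) = 0$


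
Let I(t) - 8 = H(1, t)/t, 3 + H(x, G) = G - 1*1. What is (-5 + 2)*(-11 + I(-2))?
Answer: 0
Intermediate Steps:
H(x, G) = -4 + G (H(x, G) = -3 + (G - 1*1) = -3 + (G - 1) = -3 + (-1 + G) = -4 + G)
I(t) = 8 + (-4 + t)/t
(-5 + 2)*(-11 + I(-2)) = (-5 + 2)*(-11 + (9 - 4/(-2))) = -3*(-11 + (9 - 4*(-½))) = -3*(-11 + (9 + 2)) = -3*(-11 + 11) = -3*0 = 0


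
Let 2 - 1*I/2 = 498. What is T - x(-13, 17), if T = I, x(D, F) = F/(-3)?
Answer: -2959/3 ≈ -986.33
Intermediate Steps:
I = -992 (I = 4 - 2*498 = 4 - 996 = -992)
x(D, F) = -F/3 (x(D, F) = F*(-1/3) = -F/3)
T = -992
T - x(-13, 17) = -992 - (-1)*17/3 = -992 - 1*(-17/3) = -992 + 17/3 = -2959/3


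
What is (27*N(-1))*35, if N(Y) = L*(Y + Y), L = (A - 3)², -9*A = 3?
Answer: -21000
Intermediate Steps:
A = -⅓ (A = -⅑*3 = -⅓ ≈ -0.33333)
L = 100/9 (L = (-⅓ - 3)² = (-10/3)² = 100/9 ≈ 11.111)
N(Y) = 200*Y/9 (N(Y) = 100*(Y + Y)/9 = 100*(2*Y)/9 = 200*Y/9)
(27*N(-1))*35 = (27*((200/9)*(-1)))*35 = (27*(-200/9))*35 = -600*35 = -21000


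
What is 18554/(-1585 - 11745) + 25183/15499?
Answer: 24060472/103300835 ≈ 0.23292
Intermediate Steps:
18554/(-1585 - 11745) + 25183/15499 = 18554/(-13330) + 25183*(1/15499) = 18554*(-1/13330) + 25183/15499 = -9277/6665 + 25183/15499 = 24060472/103300835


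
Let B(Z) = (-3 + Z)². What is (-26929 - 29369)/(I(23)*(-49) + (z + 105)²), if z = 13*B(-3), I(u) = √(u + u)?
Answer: -18484266042/107799821795 - 2758602*√46/107799821795 ≈ -0.17164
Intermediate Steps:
I(u) = √2*√u (I(u) = √(2*u) = √2*√u)
z = 468 (z = 13*(-3 - 3)² = 13*(-6)² = 13*36 = 468)
(-26929 - 29369)/(I(23)*(-49) + (z + 105)²) = (-26929 - 29369)/((√2*√23)*(-49) + (468 + 105)²) = -56298/(√46*(-49) + 573²) = -56298/(-49*√46 + 328329) = -56298/(328329 - 49*√46)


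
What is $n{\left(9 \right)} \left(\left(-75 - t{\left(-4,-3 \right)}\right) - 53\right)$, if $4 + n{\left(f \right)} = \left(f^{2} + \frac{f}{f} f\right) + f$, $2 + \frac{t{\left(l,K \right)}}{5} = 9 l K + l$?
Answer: $-60610$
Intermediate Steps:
$t{\left(l,K \right)} = -10 + 5 l + 45 K l$ ($t{\left(l,K \right)} = -10 + 5 \left(9 l K + l\right) = -10 + 5 \left(9 K l + l\right) = -10 + 5 \left(l + 9 K l\right) = -10 + \left(5 l + 45 K l\right) = -10 + 5 l + 45 K l$)
$n{\left(f \right)} = -4 + f^{2} + 2 f$ ($n{\left(f \right)} = -4 + \left(\left(f^{2} + \frac{f}{f} f\right) + f\right) = -4 + \left(\left(f^{2} + 1 f\right) + f\right) = -4 + \left(\left(f^{2} + f\right) + f\right) = -4 + \left(\left(f + f^{2}\right) + f\right) = -4 + \left(f^{2} + 2 f\right) = -4 + f^{2} + 2 f$)
$n{\left(9 \right)} \left(\left(-75 - t{\left(-4,-3 \right)}\right) - 53\right) = \left(-4 + 9^{2} + 2 \cdot 9\right) \left(\left(-75 - \left(-10 + 5 \left(-4\right) + 45 \left(-3\right) \left(-4\right)\right)\right) - 53\right) = \left(-4 + 81 + 18\right) \left(\left(-75 - \left(-10 - 20 + 540\right)\right) - 53\right) = 95 \left(\left(-75 - 510\right) - 53\right) = 95 \left(-585 - 53\right) = 95 \left(-638\right) = -60610$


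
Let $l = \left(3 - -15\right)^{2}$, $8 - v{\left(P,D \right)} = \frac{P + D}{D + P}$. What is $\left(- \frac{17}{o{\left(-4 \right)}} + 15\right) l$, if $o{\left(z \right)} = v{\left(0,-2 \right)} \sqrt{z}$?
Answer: $4860 + \frac{2754 i}{7} \approx 4860.0 + 393.43 i$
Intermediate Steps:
$v{\left(P,D \right)} = 7$ ($v{\left(P,D \right)} = 8 - \frac{P + D}{D + P} = 8 - \frac{D + P}{D + P} = 8 - 1 = 7$)
$o{\left(z \right)} = 7 \sqrt{z}$
$l = 324$ ($l = \left(3 + 15\right)^{2} = 18^{2} = 324$)
$\left(- \frac{17}{o{\left(-4 \right)}} + 15\right) l = \left(- \frac{17}{7 \sqrt{-4}} + 15\right) 324 = \left(- \frac{17}{7 \cdot 2 i} + 15\right) 324 = \left(- \frac{17}{14 i} + 15\right) 324 = \left(- 17 \left(- \frac{i}{14}\right) + 15\right) 324 = \left(\frac{17 i}{14} + 15\right) 324 = \left(15 + \frac{17 i}{14}\right) 324 = 4860 + \frac{2754 i}{7}$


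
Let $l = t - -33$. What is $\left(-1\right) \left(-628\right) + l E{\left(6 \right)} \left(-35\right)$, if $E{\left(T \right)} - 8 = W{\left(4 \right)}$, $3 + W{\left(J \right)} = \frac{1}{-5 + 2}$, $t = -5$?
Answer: $- \frac{11836}{3} \approx -3945.3$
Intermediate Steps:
$W{\left(J \right)} = - \frac{10}{3}$ ($W{\left(J \right)} = -3 + \frac{1}{-5 + 2} = -3 + \frac{1}{-3} = -3 - \frac{1}{3} = - \frac{10}{3}$)
$E{\left(T \right)} = \frac{14}{3}$ ($E{\left(T \right)} = 8 - \frac{10}{3} = \frac{14}{3}$)
$l = 28$ ($l = -5 - -33 = -5 + 33 = 28$)
$\left(-1\right) \left(-628\right) + l E{\left(6 \right)} \left(-35\right) = \left(-1\right) \left(-628\right) + 28 \cdot \frac{14}{3} \left(-35\right) = 628 + \frac{392}{3} \left(-35\right) = 628 - \frac{13720}{3} = - \frac{11836}{3}$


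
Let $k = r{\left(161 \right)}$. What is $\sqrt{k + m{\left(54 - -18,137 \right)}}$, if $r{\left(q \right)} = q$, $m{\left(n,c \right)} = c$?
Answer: $\sqrt{298} \approx 17.263$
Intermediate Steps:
$k = 161$
$\sqrt{k + m{\left(54 - -18,137 \right)}} = \sqrt{161 + 137} = \sqrt{298}$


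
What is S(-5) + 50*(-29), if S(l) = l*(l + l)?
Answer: -1400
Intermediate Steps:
S(l) = 2*l**2 (S(l) = l*(2*l) = 2*l**2)
S(-5) + 50*(-29) = 2*(-5)**2 + 50*(-29) = 2*25 - 1450 = 50 - 1450 = -1400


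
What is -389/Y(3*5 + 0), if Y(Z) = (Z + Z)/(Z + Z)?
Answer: -389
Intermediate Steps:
Y(Z) = 1 (Y(Z) = (2*Z)/((2*Z)) = (2*Z)*(1/(2*Z)) = 1)
-389/Y(3*5 + 0) = -389/1 = -389*1 = -389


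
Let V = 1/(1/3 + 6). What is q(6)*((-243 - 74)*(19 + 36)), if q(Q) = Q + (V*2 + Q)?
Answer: -4079790/19 ≈ -2.1473e+5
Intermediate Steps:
V = 3/19 (V = 1/(⅓ + 6) = 1/(19/3) = 3/19 ≈ 0.15789)
q(Q) = 6/19 + 2*Q (q(Q) = Q + ((3/19)*2 + Q) = Q + (6/19 + Q) = 6/19 + 2*Q)
q(6)*((-243 - 74)*(19 + 36)) = (6/19 + 2*6)*((-243 - 74)*(19 + 36)) = (6/19 + 12)*(-317*55) = (234/19)*(-17435) = -4079790/19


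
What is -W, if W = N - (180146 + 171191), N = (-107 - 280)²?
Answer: 201568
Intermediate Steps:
N = 149769 (N = (-387)² = 149769)
W = -201568 (W = 149769 - (180146 + 171191) = 149769 - 1*351337 = 149769 - 351337 = -201568)
-W = -1*(-201568) = 201568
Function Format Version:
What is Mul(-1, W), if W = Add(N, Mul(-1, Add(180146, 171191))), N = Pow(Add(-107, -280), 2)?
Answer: 201568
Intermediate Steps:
N = 149769 (N = Pow(-387, 2) = 149769)
W = -201568 (W = Add(149769, Mul(-1, Add(180146, 171191))) = Add(149769, Mul(-1, 351337)) = Add(149769, -351337) = -201568)
Mul(-1, W) = Mul(-1, -201568) = 201568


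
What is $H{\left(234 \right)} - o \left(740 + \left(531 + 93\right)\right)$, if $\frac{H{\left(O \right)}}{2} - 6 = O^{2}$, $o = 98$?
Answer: $-24148$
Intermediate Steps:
$H{\left(O \right)} = 12 + 2 O^{2}$
$H{\left(234 \right)} - o \left(740 + \left(531 + 93\right)\right) = \left(12 + 2 \cdot 234^{2}\right) - 98 \left(740 + \left(531 + 93\right)\right) = \left(12 + 2 \cdot 54756\right) - 98 \left(740 + 624\right) = \left(12 + 109512\right) - 98 \cdot 1364 = 109524 - 133672 = -24148$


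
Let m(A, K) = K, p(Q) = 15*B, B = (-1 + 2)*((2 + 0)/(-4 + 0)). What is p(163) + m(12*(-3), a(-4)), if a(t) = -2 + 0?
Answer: -19/2 ≈ -9.5000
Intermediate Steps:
a(t) = -2
B = -½ (B = 1*(2/(-4)) = 1*(2*(-¼)) = 1*(-½) = -½ ≈ -0.50000)
p(Q) = -15/2 (p(Q) = 15*(-½) = -15/2)
p(163) + m(12*(-3), a(-4)) = -15/2 - 2 = -19/2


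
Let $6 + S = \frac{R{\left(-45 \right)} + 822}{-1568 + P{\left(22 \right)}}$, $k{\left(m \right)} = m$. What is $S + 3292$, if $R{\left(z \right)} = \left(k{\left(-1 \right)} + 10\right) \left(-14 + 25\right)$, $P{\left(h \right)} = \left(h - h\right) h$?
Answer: $\frac{5151527}{1568} \approx 3285.4$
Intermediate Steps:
$P{\left(h \right)} = 0$ ($P{\left(h \right)} = 0 h = 0$)
$R{\left(z \right)} = 99$ ($R{\left(z \right)} = \left(-1 + 10\right) \left(-14 + 25\right) = 9 \cdot 11 = 99$)
$S = - \frac{10329}{1568}$ ($S = -6 + \frac{99 + 822}{-1568 + 0} = -6 + \frac{921}{-1568} = -6 + 921 \left(- \frac{1}{1568}\right) = -6 - \frac{921}{1568} = - \frac{10329}{1568} \approx -6.5874$)
$S + 3292 = - \frac{10329}{1568} + 3292 = \frac{5151527}{1568}$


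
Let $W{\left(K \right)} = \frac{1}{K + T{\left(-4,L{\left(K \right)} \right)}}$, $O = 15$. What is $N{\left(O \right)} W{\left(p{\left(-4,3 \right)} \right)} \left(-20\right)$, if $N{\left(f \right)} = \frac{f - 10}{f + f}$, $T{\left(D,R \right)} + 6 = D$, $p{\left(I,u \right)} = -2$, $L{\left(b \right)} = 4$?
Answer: $\frac{5}{18} \approx 0.27778$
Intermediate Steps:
$T{\left(D,R \right)} = -6 + D$
$W{\left(K \right)} = \frac{1}{-10 + K}$ ($W{\left(K \right)} = \frac{1}{K - 10} = \frac{1}{-10 + K}$)
$N{\left(f \right)} = \frac{-10 + f}{2 f}$
$N{\left(O \right)} W{\left(p{\left(-4,3 \right)} \right)} \left(-20\right) = \frac{\frac{1}{2} \cdot \frac{1}{15} \left(-10 + 15\right)}{-10 - 2} \left(-20\right) = \frac{\frac{1}{2} \cdot \frac{1}{15} \cdot 5}{-12} \left(-20\right) = \frac{1}{6} \left(- \frac{1}{12}\right) \left(-20\right) = \left(- \frac{1}{72}\right) \left(-20\right) = \frac{5}{18}$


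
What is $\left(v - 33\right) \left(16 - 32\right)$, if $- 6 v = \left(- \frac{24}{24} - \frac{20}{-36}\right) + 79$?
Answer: $\frac{19912}{27} \approx 737.48$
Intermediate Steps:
$v = - \frac{707}{54}$ ($v = - \frac{\left(- \frac{24}{24} - \frac{20}{-36}\right) + 79}{6} = - \frac{\left(\left(-24\right) \frac{1}{24} - - \frac{5}{9}\right) + 79}{6} = - \frac{\left(-1 + \frac{5}{9}\right) + 79}{6} = - \frac{- \frac{4}{9} + 79}{6} = \left(- \frac{1}{6}\right) \frac{707}{9} = - \frac{707}{54} \approx -13.093$)
$\left(v - 33\right) \left(16 - 32\right) = \left(- \frac{707}{54} - 33\right) \left(16 - 32\right) = - \frac{2489 \left(16 - 32\right)}{54} = \left(- \frac{2489}{54}\right) \left(-16\right) = \frac{19912}{27}$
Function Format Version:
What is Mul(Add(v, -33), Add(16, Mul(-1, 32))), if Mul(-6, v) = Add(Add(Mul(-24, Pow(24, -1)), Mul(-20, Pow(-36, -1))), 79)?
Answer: Rational(19912, 27) ≈ 737.48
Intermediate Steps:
v = Rational(-707, 54) (v = Mul(Rational(-1, 6), Add(Add(Mul(-24, Pow(24, -1)), Mul(-20, Pow(-36, -1))), 79)) = Mul(Rational(-1, 6), Add(Add(Mul(-24, Rational(1, 24)), Mul(-20, Rational(-1, 36))), 79)) = Mul(Rational(-1, 6), Add(Add(-1, Rational(5, 9)), 79)) = Mul(Rational(-1, 6), Add(Rational(-4, 9), 79)) = Mul(Rational(-1, 6), Rational(707, 9)) = Rational(-707, 54) ≈ -13.093)
Mul(Add(v, -33), Add(16, Mul(-1, 32))) = Mul(Add(Rational(-707, 54), -33), Add(16, Mul(-1, 32))) = Mul(Rational(-2489, 54), Add(16, -32)) = Mul(Rational(-2489, 54), -16) = Rational(19912, 27)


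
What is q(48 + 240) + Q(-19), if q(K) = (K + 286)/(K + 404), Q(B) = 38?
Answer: 13435/346 ≈ 38.829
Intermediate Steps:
q(K) = (286 + K)/(404 + K)
q(48 + 240) + Q(-19) = (286 + (48 + 240))/(404 + (48 + 240)) + 38 = (286 + 288)/(404 + 288) + 38 = 574/692 + 38 = (1/692)*574 + 38 = 287/346 + 38 = 13435/346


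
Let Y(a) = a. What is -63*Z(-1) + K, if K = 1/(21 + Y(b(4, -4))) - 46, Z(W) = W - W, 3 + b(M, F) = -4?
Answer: -643/14 ≈ -45.929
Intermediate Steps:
b(M, F) = -7 (b(M, F) = -3 - 4 = -7)
Z(W) = 0
K = -643/14 (K = 1/(21 - 7) - 46 = 1/14 - 46 = -643/14 ≈ -45.929)
-63*Z(-1) + K = -63*0 - 643/14 = 0 - 643/14 = -643/14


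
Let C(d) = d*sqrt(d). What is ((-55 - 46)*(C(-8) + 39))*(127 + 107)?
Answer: -921726 + 378144*I*sqrt(2) ≈ -9.2173e+5 + 5.3478e+5*I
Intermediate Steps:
C(d) = d**(3/2)
((-55 - 46)*(C(-8) + 39))*(127 + 107) = ((-55 - 46)*((-8)**(3/2) + 39))*(127 + 107) = -101*(-16*I*sqrt(2) + 39)*234 = -101*(39 - 16*I*sqrt(2))*234 = (-3939 + 1616*I*sqrt(2))*234 = -921726 + 378144*I*sqrt(2)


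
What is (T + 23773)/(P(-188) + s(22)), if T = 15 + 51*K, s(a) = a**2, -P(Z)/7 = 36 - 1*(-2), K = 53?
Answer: 26491/218 ≈ 121.52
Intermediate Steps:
P(Z) = -266 (P(Z) = -7*(36 - 1*(-2)) = -7*(36 + 2) = -7*38 = -266)
T = 2718 (T = 15 + 51*53 = 15 + 2703 = 2718)
(T + 23773)/(P(-188) + s(22)) = (2718 + 23773)/(-266 + 22**2) = 26491/(-266 + 484) = 26491/218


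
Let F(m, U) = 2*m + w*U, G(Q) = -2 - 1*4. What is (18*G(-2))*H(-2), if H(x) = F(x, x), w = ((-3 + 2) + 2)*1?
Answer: 648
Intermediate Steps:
w = 1 (w = (-1 + 2)*1 = 1*1 = 1)
G(Q) = -6 (G(Q) = -2 - 4 = -6)
F(m, U) = U + 2*m (F(m, U) = 2*m + 1*U = 2*m + U = U + 2*m)
H(x) = 3*x (H(x) = x + 2*x = 3*x)
(18*G(-2))*H(-2) = (18*(-6))*(3*(-2)) = -108*(-6) = 648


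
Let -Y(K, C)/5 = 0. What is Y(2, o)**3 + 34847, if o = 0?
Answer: 34847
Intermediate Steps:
Y(K, C) = 0 (Y(K, C) = -5*0 = 0)
Y(2, o)**3 + 34847 = 0**3 + 34847 = 0 + 34847 = 34847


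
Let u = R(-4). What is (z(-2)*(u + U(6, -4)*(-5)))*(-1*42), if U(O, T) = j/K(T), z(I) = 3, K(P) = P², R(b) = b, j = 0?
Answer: 504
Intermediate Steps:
u = -4
U(O, T) = 0 (U(O, T) = 0/(T²) = 0/T² = 0)
(z(-2)*(u + U(6, -4)*(-5)))*(-1*42) = (3*(-4 + 0*(-5)))*(-1*42) = (3*(-4 + 0))*(-42) = (3*(-4))*(-42) = -12*(-42) = 504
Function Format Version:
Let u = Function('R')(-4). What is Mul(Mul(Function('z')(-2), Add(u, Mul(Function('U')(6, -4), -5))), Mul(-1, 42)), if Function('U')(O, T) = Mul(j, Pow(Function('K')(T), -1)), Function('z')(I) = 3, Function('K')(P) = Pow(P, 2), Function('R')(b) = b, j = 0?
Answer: 504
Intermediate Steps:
u = -4
Function('U')(O, T) = 0 (Function('U')(O, T) = Mul(0, Pow(Pow(T, 2), -1)) = Mul(0, Pow(T, -2)) = 0)
Mul(Mul(Function('z')(-2), Add(u, Mul(Function('U')(6, -4), -5))), Mul(-1, 42)) = Mul(Mul(3, Add(-4, Mul(0, -5))), Mul(-1, 42)) = Mul(Mul(3, Add(-4, 0)), -42) = Mul(Mul(3, -4), -42) = Mul(-12, -42) = 504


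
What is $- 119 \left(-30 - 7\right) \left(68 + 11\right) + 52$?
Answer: $347889$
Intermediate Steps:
$- 119 \left(-30 - 7\right) \left(68 + 11\right) + 52 = - 119 \left(-30 - 7\right) 79 + 52 = - 119 \left(\left(-37\right) 79\right) + 52 = \left(-119\right) \left(-2923\right) + 52 = 347837 + 52 = 347889$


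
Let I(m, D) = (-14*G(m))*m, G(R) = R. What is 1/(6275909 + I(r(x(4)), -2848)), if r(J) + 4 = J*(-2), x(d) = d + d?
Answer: 1/6270309 ≈ 1.5948e-7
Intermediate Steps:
x(d) = 2*d
r(J) = -4 - 2*J (r(J) = -4 + J*(-2) = -4 - 2*J)
I(m, D) = -14*m² (I(m, D) = (-14*m)*m = -14*m²)
1/(6275909 + I(r(x(4)), -2848)) = 1/(6275909 - 14*(-4 - 4*4)²) = 1/(6275909 - 14*(-4 - 2*8)²) = 1/(6275909 - 14*(-4 - 16)²) = 1/(6275909 - 14*(-20)²) = 1/(6275909 - 14*400) = 1/(6275909 - 5600) = 1/6270309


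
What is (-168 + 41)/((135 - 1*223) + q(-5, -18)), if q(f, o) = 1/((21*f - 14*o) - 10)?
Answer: 17399/12055 ≈ 1.4433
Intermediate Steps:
q(f, o) = 1/(-10 - 14*o + 21*f) (q(f, o) = 1/((-14*o + 21*f) - 10) = 1/(-10 - 14*o + 21*f))
(-168 + 41)/((135 - 1*223) + q(-5, -18)) = (-168 + 41)/((135 - 1*223) + 1/(-10 - 14*(-18) + 21*(-5))) = -127/((135 - 223) + 1/(-10 + 252 - 105)) = -127/(-88 + 1/137) = -127/(-12055/137) = -127*(-137/12055) = 17399/12055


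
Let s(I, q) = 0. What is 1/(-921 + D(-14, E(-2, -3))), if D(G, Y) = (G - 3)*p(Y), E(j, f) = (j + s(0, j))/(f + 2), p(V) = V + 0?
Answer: -1/955 ≈ -0.0010471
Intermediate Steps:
p(V) = V
E(j, f) = j/(2 + f) (E(j, f) = (j + 0)/(f + 2) = j/(2 + f))
D(G, Y) = Y*(-3 + G) (D(G, Y) = (G - 3)*Y = (-3 + G)*Y = Y*(-3 + G))
1/(-921 + D(-14, E(-2, -3))) = 1/(-921 + (-2/(2 - 3))*(-3 - 14)) = 1/(-921 - 2/(-1)*(-17)) = 1/(-921 - 2*(-1)*(-17)) = 1/(-921 + 2*(-17)) = 1/(-921 - 34) = 1/(-955) = -1/955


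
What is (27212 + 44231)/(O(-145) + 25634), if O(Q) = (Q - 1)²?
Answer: 71443/46950 ≈ 1.5217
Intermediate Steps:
O(Q) = (-1 + Q)²
(27212 + 44231)/(O(-145) + 25634) = (27212 + 44231)/((-1 - 145)² + 25634) = 71443/((-146)² + 25634) = 71443/(21316 + 25634) = 71443/46950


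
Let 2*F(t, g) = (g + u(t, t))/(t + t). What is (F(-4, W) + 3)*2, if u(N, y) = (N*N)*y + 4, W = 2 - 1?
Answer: 107/8 ≈ 13.375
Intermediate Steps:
W = 1
u(N, y) = 4 + y*N² (u(N, y) = N²*y + 4 = y*N² + 4 = 4 + y*N²)
F(t, g) = (4 + g + t³)/(4*t) (F(t, g) = ((g + (4 + t*t²))/(t + t))/2 = ((g + (4 + t³))/((2*t)))/2 = ((4 + g + t³)*(1/(2*t)))/2 = ((4 + g + t³)/(2*t))/2 = (4 + g + t³)/(4*t))
(F(-4, W) + 3)*2 = ((¼)*(4 + 1 + (-4)³)/(-4) + 3)*2 = ((¼)*(-¼)*(4 + 1 - 64) + 3)*2 = ((¼)*(-¼)*(-59) + 3)*2 = (59/16 + 3)*2 = (107/16)*2 = 107/8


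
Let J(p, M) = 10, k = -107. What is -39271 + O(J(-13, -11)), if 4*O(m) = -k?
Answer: -156977/4 ≈ -39244.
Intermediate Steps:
O(m) = 107/4 (O(m) = (-1*(-107))/4 = (¼)*107 = 107/4)
-39271 + O(J(-13, -11)) = -39271 + 107/4 = -156977/4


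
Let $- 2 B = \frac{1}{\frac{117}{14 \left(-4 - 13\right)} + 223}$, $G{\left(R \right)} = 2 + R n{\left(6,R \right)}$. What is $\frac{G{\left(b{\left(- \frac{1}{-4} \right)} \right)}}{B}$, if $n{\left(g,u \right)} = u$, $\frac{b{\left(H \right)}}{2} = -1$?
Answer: $- \frac{317742}{119} \approx -2670.1$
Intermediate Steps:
$b{\left(H \right)} = -2$ ($b{\left(H \right)} = 2 \left(-1\right) = -2$)
$G{\left(R \right)} = 2 + R^{2}$ ($G{\left(R \right)} = 2 + R R = 2 + R^{2}$)
$B = - \frac{119}{52957}$ ($B = - \frac{1}{2 \left(\frac{117}{14 \left(-4 - 13\right)} + 223\right)} = - \frac{1}{2 \left(\frac{117}{14 \left(-17\right)} + 223\right)} = - \frac{1}{2 \left(\frac{117}{-238} + 223\right)} = - \frac{1}{2 \left(117 \left(- \frac{1}{238}\right) + 223\right)} = - \frac{1}{2 \left(- \frac{117}{238} + 223\right)} = - \frac{1}{2 \cdot \frac{52957}{238}} = \left(- \frac{1}{2}\right) \frac{238}{52957} = - \frac{119}{52957} \approx -0.0022471$)
$\frac{G{\left(b{\left(- \frac{1}{-4} \right)} \right)}}{B} = \frac{2 + \left(-2\right)^{2}}{- \frac{119}{52957}} = \left(2 + 4\right) \left(- \frac{52957}{119}\right) = 6 \left(- \frac{52957}{119}\right) = - \frac{317742}{119}$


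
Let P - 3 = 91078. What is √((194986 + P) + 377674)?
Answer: 3*√73749 ≈ 814.70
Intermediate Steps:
P = 91081 (P = 3 + 91078 = 91081)
√((194986 + P) + 377674) = √((194986 + 91081) + 377674) = √(286067 + 377674) = √663741 = 3*√73749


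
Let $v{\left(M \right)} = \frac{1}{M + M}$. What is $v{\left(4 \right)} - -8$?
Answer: $\frac{65}{8} \approx 8.125$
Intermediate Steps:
$v{\left(M \right)} = \frac{1}{2 M}$
$v{\left(4 \right)} - -8 = \frac{1}{2 \cdot 4} - -8 = \frac{1}{2} \cdot \frac{1}{4} + 8 = \frac{1}{8} + 8 = \frac{65}{8}$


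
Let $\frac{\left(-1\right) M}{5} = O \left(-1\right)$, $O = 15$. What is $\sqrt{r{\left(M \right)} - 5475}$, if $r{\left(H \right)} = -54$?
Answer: $i \sqrt{5529} \approx 74.357 i$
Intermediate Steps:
$M = 75$ ($M = - 5 \cdot 15 \left(-1\right) = \left(-5\right) \left(-15\right) = 75$)
$\sqrt{r{\left(M \right)} - 5475} = \sqrt{-54 - 5475} = \sqrt{-5529} = i \sqrt{5529}$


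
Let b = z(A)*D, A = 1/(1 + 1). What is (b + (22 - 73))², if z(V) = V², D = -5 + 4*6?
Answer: 34225/16 ≈ 2139.1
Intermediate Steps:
A = ½ (A = 1/2 = ½ ≈ 0.50000)
D = 19 (D = -5 + 24 = 19)
b = 19/4 (b = (½)²*19 = (¼)*19 = 19/4 ≈ 4.7500)
(b + (22 - 73))² = (19/4 + (22 - 73))² = (19/4 - 51)² = (-185/4)² = 34225/16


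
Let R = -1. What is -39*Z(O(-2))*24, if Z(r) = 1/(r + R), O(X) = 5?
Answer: -234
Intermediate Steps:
Z(r) = 1/(-1 + r) (Z(r) = 1/(r - 1) = 1/(-1 + r))
-39*Z(O(-2))*24 = -39/(-1 + 5)*24 = -39/4*24 = -234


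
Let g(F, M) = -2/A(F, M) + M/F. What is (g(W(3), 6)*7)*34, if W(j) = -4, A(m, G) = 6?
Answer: -1309/3 ≈ -436.33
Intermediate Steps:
g(F, M) = -⅓ + M/F (g(F, M) = -2/6 + M/F = -2*⅙ + M/F = -⅓ + M/F)
(g(W(3), 6)*7)*34 = (((6 - ⅓*(-4))/(-4))*7)*34 = (-(6 + 4/3)/4*7)*34 = (-¼*22/3*7)*34 = -11/6*7*34 = -77/6*34 = -1309/3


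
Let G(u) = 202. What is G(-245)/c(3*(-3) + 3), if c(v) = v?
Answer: -101/3 ≈ -33.667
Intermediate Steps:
G(-245)/c(3*(-3) + 3) = 202/(3*(-3) + 3) = 202/(-9 + 3) = 202/(-6) = 202*(-1/6) = -101/3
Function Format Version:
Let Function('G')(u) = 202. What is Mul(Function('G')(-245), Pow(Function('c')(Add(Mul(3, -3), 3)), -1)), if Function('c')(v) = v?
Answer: Rational(-101, 3) ≈ -33.667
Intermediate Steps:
Mul(Function('G')(-245), Pow(Function('c')(Add(Mul(3, -3), 3)), -1)) = Mul(202, Pow(Add(Mul(3, -3), 3), -1)) = Mul(202, Pow(Add(-9, 3), -1)) = Mul(202, Pow(-6, -1)) = Mul(202, Rational(-1, 6)) = Rational(-101, 3)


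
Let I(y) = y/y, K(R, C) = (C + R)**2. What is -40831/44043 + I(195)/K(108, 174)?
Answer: -1082333467/1167491844 ≈ -0.92706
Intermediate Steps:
I(y) = 1
-40831/44043 + I(195)/K(108, 174) = -40831/44043 + 1/(174 + 108)**2 = -40831*1/44043 + 1/282**2 = -40831/44043 + 1/79524 = -1082333467/1167491844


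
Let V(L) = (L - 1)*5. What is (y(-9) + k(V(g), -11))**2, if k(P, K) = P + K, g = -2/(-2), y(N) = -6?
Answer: 289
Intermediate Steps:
g = 1 (g = -1/2*(-2) = 1)
V(L) = -5 + 5*L (V(L) = (-1 + L)*5 = -5 + 5*L)
k(P, K) = K + P
(y(-9) + k(V(g), -11))**2 = (-6 + (-11 + (-5 + 5*1)))**2 = (-6 + (-11 + (-5 + 5)))**2 = (-6 + (-11 + 0))**2 = (-6 - 11)**2 = (-17)**2 = 289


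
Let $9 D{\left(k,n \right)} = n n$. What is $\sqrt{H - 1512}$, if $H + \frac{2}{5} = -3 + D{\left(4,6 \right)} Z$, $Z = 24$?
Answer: $\frac{i \sqrt{35485}}{5} \approx 37.675 i$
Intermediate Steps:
$D{\left(k,n \right)} = \frac{n^{2}}{9}$ ($D{\left(k,n \right)} = \frac{n n}{9} = \frac{n^{2}}{9}$)
$H = \frac{463}{5}$ ($H = - \frac{2}{5} - \left(3 - \frac{6^{2}}{9} \cdot 24\right) = - \frac{2}{5} - \left(3 - \frac{1}{9} \cdot 36 \cdot 24\right) = - \frac{2}{5} + \left(-3 + 4 \cdot 24\right) = - \frac{2}{5} + \left(-3 + 96\right) = - \frac{2}{5} + 93 = \frac{463}{5} \approx 92.6$)
$\sqrt{H - 1512} = \sqrt{\frac{463}{5} - 1512} = \sqrt{- \frac{7097}{5}} = \frac{i \sqrt{35485}}{5}$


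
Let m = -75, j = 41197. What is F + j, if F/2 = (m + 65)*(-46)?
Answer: 42117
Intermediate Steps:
F = 920 (F = 2*((-75 + 65)*(-46)) = 2*(-10*(-46)) = 2*460 = 920)
F + j = 920 + 41197 = 42117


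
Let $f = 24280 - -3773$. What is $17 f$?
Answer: $476901$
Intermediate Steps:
$f = 28053$ ($f = 24280 + 3773 = 28053$)
$17 f = 17 \cdot 28053 = 476901$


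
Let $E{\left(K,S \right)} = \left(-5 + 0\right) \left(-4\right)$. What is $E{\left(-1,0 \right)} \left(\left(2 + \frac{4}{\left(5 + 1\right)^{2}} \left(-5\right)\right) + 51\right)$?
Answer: $\frac{9440}{9} \approx 1048.9$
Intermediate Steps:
$E{\left(K,S \right)} = 20$ ($E{\left(K,S \right)} = \left(-5\right) \left(-4\right) = 20$)
$E{\left(-1,0 \right)} \left(\left(2 + \frac{4}{\left(5 + 1\right)^{2}} \left(-5\right)\right) + 51\right) = 20 \left(\left(2 + \frac{4}{\left(5 + 1\right)^{2}} \left(-5\right)\right) + 51\right) = 20 \left(\left(2 + \frac{4}{6^{2}} \left(-5\right)\right) + 51\right) = 20 \left(\left(2 + \frac{4}{36} \left(-5\right)\right) + 51\right) = 20 \left(\left(2 + 4 \cdot \frac{1}{36} \left(-5\right)\right) + 51\right) = 20 \left(\left(2 + \frac{1}{9} \left(-5\right)\right) + 51\right) = 20 \left(\left(2 - \frac{5}{9}\right) + 51\right) = 20 \left(\frac{13}{9} + 51\right) = 20 \cdot \frac{472}{9} = \frac{9440}{9}$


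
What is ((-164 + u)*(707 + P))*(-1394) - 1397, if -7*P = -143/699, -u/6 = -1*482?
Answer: -13155881322529/4893 ≈ -2.6887e+9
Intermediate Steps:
u = 2892 (u = -(-6)*482 = -6*(-482) = 2892)
P = 143/4893 (P = -(-143)/(7*699) = -⅐*(-143/699) = 143/4893 ≈ 0.029225)
((-164 + u)*(707 + P))*(-1394) - 1397 = ((-164 + 2892)*(707 + 143/4893))*(-1394) - 1397 = (2728*(3459494/4893))*(-1394) - 1397 = (9437499632/4893)*(-1394) - 1397 = -13155874487008/4893 - 1397 = -13155881322529/4893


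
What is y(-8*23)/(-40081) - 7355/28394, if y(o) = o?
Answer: -289571259/1138059914 ≈ -0.25444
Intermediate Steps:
y(-8*23)/(-40081) - 7355/28394 = -8*23/(-40081) - 7355/28394 = -184*(-1/40081) - 7355*1/28394 = 184/40081 - 7355/28394 = -289571259/1138059914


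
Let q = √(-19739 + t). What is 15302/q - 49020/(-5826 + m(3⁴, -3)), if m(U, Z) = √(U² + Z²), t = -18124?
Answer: 15866140/1885317 + 8170*√730/1885317 - 2186*I*√4207/1803 ≈ 8.5327 - 78.64*I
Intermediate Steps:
q = 3*I*√4207 (q = √(-19739 - 18124) = √(-37863) = 3*I*√4207 ≈ 194.58*I)
15302/q - 49020/(-5826 + m(3⁴, -3)) = 15302/((3*I*√4207)) - 49020/(-5826 + √((3⁴)² + (-3)²)) = 15302*(-I*√4207/12621) - 49020/(-5826 + √(81² + 9)) = -2186*I*√4207/1803 - 49020/(-5826 + √(6561 + 9)) = -2186*I*√4207/1803 - 49020/(-5826 + √6570) = -2186*I*√4207/1803 - 49020/(-5826 + 3*√730) = -49020/(-5826 + 3*√730) - 2186*I*√4207/1803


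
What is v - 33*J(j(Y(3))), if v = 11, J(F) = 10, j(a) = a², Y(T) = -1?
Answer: -319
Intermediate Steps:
v - 33*J(j(Y(3))) = 11 - 33*10 = 11 - 330 = -319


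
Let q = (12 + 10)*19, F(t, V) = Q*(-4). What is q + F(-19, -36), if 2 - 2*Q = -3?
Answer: 408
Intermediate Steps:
Q = 5/2 (Q = 1 - ½*(-3) = 1 + 3/2 = 5/2 ≈ 2.5000)
F(t, V) = -10 (F(t, V) = (5/2)*(-4) = -10)
q = 418 (q = 22*19 = 418)
q + F(-19, -36) = 418 - 10 = 408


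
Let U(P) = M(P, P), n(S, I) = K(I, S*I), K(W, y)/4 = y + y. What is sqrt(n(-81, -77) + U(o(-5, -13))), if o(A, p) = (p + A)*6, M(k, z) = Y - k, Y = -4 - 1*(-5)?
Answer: sqrt(50005) ≈ 223.62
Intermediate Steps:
K(W, y) = 8*y (K(W, y) = 4*(y + y) = 4*(2*y) = 8*y)
n(S, I) = 8*I*S (n(S, I) = 8*(S*I) = 8*(I*S) = 8*I*S)
Y = 1 (Y = -4 + 5 = 1)
M(k, z) = 1 - k
o(A, p) = 6*A + 6*p (o(A, p) = (A + p)*6 = 6*A + 6*p)
U(P) = 1 - P
sqrt(n(-81, -77) + U(o(-5, -13))) = sqrt(8*(-77)*(-81) + (1 - (6*(-5) + 6*(-13)))) = sqrt(49896 + (1 - (-30 - 78))) = sqrt(49896 + (1 - 1*(-108))) = sqrt(49896 + (1 + 108)) = sqrt(49896 + 109) = sqrt(50005)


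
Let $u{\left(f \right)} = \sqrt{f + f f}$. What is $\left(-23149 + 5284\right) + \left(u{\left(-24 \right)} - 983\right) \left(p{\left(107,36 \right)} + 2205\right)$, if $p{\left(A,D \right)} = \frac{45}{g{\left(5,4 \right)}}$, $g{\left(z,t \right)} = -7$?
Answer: $- \frac{15253425}{7} + \frac{30780 \sqrt{138}}{7} \approx -2.1274 \cdot 10^{6}$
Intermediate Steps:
$u{\left(f \right)} = \sqrt{f + f^{2}}$
$p{\left(A,D \right)} = - \frac{45}{7}$ ($p{\left(A,D \right)} = \frac{45}{-7} = 45 \left(- \frac{1}{7}\right) = - \frac{45}{7}$)
$\left(-23149 + 5284\right) + \left(u{\left(-24 \right)} - 983\right) \left(p{\left(107,36 \right)} + 2205\right) = \left(-23149 + 5284\right) + \left(\sqrt{- 24 \left(1 - 24\right)} - 983\right) \left(- \frac{45}{7} + 2205\right) = -17865 + \left(\sqrt{\left(-24\right) \left(-23\right)} - 983\right) \frac{15390}{7} = -17865 + \left(\sqrt{552} - 983\right) \frac{15390}{7} = -17865 + \left(2 \sqrt{138} - 983\right) \frac{15390}{7} = -17865 + \left(-983 + 2 \sqrt{138}\right) \frac{15390}{7} = -17865 - \left(\frac{15128370}{7} - \frac{30780 \sqrt{138}}{7}\right) = - \frac{15253425}{7} + \frac{30780 \sqrt{138}}{7}$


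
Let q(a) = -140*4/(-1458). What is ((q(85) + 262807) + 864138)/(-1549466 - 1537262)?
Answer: -821543185/2250224712 ≈ -0.36509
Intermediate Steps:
q(a) = 280/729 (q(a) = -560*(-1/1458) = 280/729)
((q(85) + 262807) + 864138)/(-1549466 - 1537262) = ((280/729 + 262807) + 864138)/(-1549466 - 1537262) = (191586583/729 + 864138)/(-3086728) = (821543185/729)*(-1/3086728) = -821543185/2250224712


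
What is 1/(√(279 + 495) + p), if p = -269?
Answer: -269/71587 - 3*√86/71587 ≈ -0.0041463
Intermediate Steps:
1/(√(279 + 495) + p) = 1/(√(279 + 495) - 269) = 1/(√774 - 269) = 1/(3*√86 - 269) = 1/(-269 + 3*√86)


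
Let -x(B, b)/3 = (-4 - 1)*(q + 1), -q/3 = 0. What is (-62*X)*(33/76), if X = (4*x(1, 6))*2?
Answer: -61380/19 ≈ -3230.5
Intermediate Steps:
q = 0 (q = -3*0 = 0)
x(B, b) = 15 (x(B, b) = -3*(-4 - 1)*(0 + 1) = -(-15) = -3*(-5) = 15)
X = 120 (X = (4*15)*2 = 60*2 = 120)
(-62*X)*(33/76) = (-62*120)*(33/76) = -245520/76 = -7440*33/76 = -61380/19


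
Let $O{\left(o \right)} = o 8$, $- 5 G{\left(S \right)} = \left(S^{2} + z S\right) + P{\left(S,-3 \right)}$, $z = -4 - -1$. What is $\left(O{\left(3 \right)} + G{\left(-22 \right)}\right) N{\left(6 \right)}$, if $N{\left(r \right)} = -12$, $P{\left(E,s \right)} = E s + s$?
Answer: $\frac{5916}{5} \approx 1183.2$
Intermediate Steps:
$P{\left(E,s \right)} = s + E s$
$z = -3$ ($z = -4 + 1 = -3$)
$G{\left(S \right)} = \frac{3}{5} - \frac{S^{2}}{5} + \frac{6 S}{5}$ ($G{\left(S \right)} = - \frac{\left(S^{2} - 3 S\right) - 3 \left(1 + S\right)}{5} = - \frac{\left(S^{2} - 3 S\right) - \left(3 + 3 S\right)}{5} = - \frac{-3 + S^{2} - 6 S}{5} = \frac{3}{5} - \frac{S^{2}}{5} + \frac{6 S}{5}$)
$O{\left(o \right)} = 8 o$
$\left(O{\left(3 \right)} + G{\left(-22 \right)}\right) N{\left(6 \right)} = \left(8 \cdot 3 + \left(\frac{3}{5} - \frac{\left(-22\right)^{2}}{5} + \frac{6}{5} \left(-22\right)\right)\right) \left(-12\right) = \left(24 - \frac{613}{5}\right) \left(-12\right) = \left(- \frac{493}{5}\right) \left(-12\right) = \frac{5916}{5}$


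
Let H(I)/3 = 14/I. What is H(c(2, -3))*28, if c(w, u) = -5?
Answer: -1176/5 ≈ -235.20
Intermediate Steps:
H(I) = 42/I (H(I) = 3*(14/I) = 42/I)
H(c(2, -3))*28 = (42/(-5))*28 = (42*(-⅕))*28 = -42/5*28 = -1176/5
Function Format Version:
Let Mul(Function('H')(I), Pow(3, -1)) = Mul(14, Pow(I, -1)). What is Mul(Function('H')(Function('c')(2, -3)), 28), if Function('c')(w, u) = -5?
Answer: Rational(-1176, 5) ≈ -235.20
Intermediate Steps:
Function('H')(I) = Mul(42, Pow(I, -1)) (Function('H')(I) = Mul(3, Mul(14, Pow(I, -1))) = Mul(42, Pow(I, -1)))
Mul(Function('H')(Function('c')(2, -3)), 28) = Mul(Mul(42, Pow(-5, -1)), 28) = Mul(Mul(42, Rational(-1, 5)), 28) = Mul(Rational(-42, 5), 28) = Rational(-1176, 5)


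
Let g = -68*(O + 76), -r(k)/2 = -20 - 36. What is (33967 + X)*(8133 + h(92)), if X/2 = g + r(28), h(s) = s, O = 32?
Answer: 160412175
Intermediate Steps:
r(k) = 112 (r(k) = -2*(-20 - 36) = -2*(-56) = 112)
g = -7344 (g = -68*(32 + 76) = -68*108 = -7344)
X = -14464 (X = 2*(-7344 + 112) = 2*(-7232) = -14464)
(33967 + X)*(8133 + h(92)) = (33967 - 14464)*(8133 + 92) = 19503*8225 = 160412175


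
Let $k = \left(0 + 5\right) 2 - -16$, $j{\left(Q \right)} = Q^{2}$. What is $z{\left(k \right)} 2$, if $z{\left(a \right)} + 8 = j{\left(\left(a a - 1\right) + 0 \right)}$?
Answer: $911234$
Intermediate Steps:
$k = 26$ ($k = 5 \cdot 2 + 16 = 10 + 16 = 26$)
$z{\left(a \right)} = -8 + \left(-1 + a^{2}\right)^{2}$ ($z{\left(a \right)} = -8 + \left(\left(a a - 1\right) + 0\right)^{2} = -8 + \left(\left(a^{2} - 1\right) + 0\right)^{2} = -8 + \left(\left(-1 + a^{2}\right) + 0\right)^{2} = -8 + \left(-1 + a^{2}\right)^{2}$)
$z{\left(k \right)} 2 = \left(-8 + \left(-1 + 26^{2}\right)^{2}\right) 2 = \left(-8 + \left(-1 + 676\right)^{2}\right) 2 = \left(-8 + 675^{2}\right) 2 = \left(-8 + 455625\right) 2 = 455617 \cdot 2 = 911234$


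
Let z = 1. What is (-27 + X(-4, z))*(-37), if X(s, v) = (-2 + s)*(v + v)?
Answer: 1443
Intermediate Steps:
X(s, v) = 2*v*(-2 + s) (X(s, v) = (-2 + s)*(2*v) = 2*v*(-2 + s))
(-27 + X(-4, z))*(-37) = (-27 + 2*1*(-2 - 4))*(-37) = (-27 + 2*1*(-6))*(-37) = (-27 - 12)*(-37) = -39*(-37) = 1443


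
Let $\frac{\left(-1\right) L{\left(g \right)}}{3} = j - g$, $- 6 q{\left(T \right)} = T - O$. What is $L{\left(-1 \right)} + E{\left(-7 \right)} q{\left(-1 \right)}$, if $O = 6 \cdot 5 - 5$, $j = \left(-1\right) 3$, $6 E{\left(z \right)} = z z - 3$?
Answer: $\frac{353}{9} \approx 39.222$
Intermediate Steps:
$E{\left(z \right)} = - \frac{1}{2} + \frac{z^{2}}{6}$ ($E{\left(z \right)} = \frac{z z - 3}{6} = \frac{z^{2} - 3}{6} = \frac{-3 + z^{2}}{6} = - \frac{1}{2} + \frac{z^{2}}{6}$)
$j = -3$
$O = 25$ ($O = 30 - 5 = 25$)
$q{\left(T \right)} = \frac{25}{6} - \frac{T}{6}$ ($q{\left(T \right)} = - \frac{T - 25}{6} = - \frac{-25 + T}{6} = \frac{25}{6} - \frac{T}{6}$)
$L{\left(g \right)} = 9 + 3 g$ ($L{\left(g \right)} = - 3 \left(-3 - g\right) = 9 + 3 g$)
$L{\left(-1 \right)} + E{\left(-7 \right)} q{\left(-1 \right)} = \left(9 + 3 \left(-1\right)\right) + \left(- \frac{1}{2} + \frac{\left(-7\right)^{2}}{6}\right) \left(\frac{25}{6} - - \frac{1}{6}\right) = \left(9 - 3\right) + \left(- \frac{1}{2} + \frac{1}{6} \cdot 49\right) \left(\frac{25}{6} + \frac{1}{6}\right) = 6 + \left(- \frac{1}{2} + \frac{49}{6}\right) \frac{13}{3} = 6 + \frac{23}{3} \cdot \frac{13}{3} = 6 + \frac{299}{9} = \frac{353}{9}$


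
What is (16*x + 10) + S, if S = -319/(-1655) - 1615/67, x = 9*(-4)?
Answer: -65412362/110885 ≈ -589.91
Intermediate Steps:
x = -36
S = -2651452/110885 (S = -319*(-1/1655) - 1615*1/67 = 319/1655 - 1615/67 = -2651452/110885 ≈ -23.912)
(16*x + 10) + S = (16*(-36) + 10) - 2651452/110885 = (-576 + 10) - 2651452/110885 = -566 - 2651452/110885 = -65412362/110885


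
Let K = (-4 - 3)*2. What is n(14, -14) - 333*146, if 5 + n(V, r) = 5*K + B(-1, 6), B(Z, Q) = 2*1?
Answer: -48691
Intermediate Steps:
K = -14 (K = -7*2 = -14)
B(Z, Q) = 2
n(V, r) = -73 (n(V, r) = -5 + (5*(-14) + 2) = -5 + (-70 + 2) = -5 - 68 = -73)
n(14, -14) - 333*146 = -73 - 333*146 = -73 - 48618 = -48691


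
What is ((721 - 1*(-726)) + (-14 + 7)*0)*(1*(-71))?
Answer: -102737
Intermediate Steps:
((721 - 1*(-726)) + (-14 + 7)*0)*(1*(-71)) = ((721 + 726) - 7*0)*(-71) = (1447 + 0)*(-71) = 1447*(-71) = -102737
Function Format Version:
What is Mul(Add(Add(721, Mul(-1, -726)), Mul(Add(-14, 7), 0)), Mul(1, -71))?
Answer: -102737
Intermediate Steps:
Mul(Add(Add(721, Mul(-1, -726)), Mul(Add(-14, 7), 0)), Mul(1, -71)) = Mul(Add(Add(721, 726), Mul(-7, 0)), -71) = Mul(Add(1447, 0), -71) = Mul(1447, -71) = -102737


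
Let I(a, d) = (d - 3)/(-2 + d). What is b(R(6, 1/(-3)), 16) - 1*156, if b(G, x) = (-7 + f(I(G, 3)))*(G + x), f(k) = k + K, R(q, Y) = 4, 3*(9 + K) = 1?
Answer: -1408/3 ≈ -469.33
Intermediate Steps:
K = -26/3 (K = -9 + (1/3)*1 = -9 + 1/3 = -26/3 ≈ -8.6667)
I(a, d) = (-3 + d)/(-2 + d)
f(k) = -26/3 + k (f(k) = k - 26/3 = -26/3 + k)
b(G, x) = -47*G/3 - 47*x/3 (b(G, x) = (-7 + (-26/3 + (-3 + 3)/(-2 + 3)))*(G + x) = (-7 + (-26/3 + 0/1))*(G + x) = (-7 + (-26/3 + 1*0))*(G + x) = (-7 + (-26/3 + 0))*(G + x) = (-7 - 26/3)*(G + x) = -47*(G + x)/3 = -47*G/3 - 47*x/3)
b(R(6, 1/(-3)), 16) - 1*156 = (-47/3*4 - 47/3*16) - 1*156 = (-188/3 - 752/3) - 156 = -940/3 - 156 = -1408/3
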